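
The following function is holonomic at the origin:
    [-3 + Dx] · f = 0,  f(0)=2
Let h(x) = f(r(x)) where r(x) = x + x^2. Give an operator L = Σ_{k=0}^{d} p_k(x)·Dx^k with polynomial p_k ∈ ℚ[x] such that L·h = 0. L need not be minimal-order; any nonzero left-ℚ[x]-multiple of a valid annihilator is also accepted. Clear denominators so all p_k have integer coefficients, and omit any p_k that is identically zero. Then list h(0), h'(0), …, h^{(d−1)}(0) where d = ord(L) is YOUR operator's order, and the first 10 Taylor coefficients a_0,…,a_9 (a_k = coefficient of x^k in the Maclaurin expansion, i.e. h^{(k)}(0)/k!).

L = (-3 - 6·x) + Dx  (order 1).
h: a_k = 2, 6, 15, 27, 171/4, 1161/20, 2871/40, 4509/56, 188217/2240, 182979/2240, …
ICs: h(0) = 2.

f: a_k = 2, 6, 9, 9, 27/4, 81/20, 81/40, 243/280, 729/2240, 243/2240, …
Substitute x→r, Dx→(1/r')Dx; clear ⇒ L₀.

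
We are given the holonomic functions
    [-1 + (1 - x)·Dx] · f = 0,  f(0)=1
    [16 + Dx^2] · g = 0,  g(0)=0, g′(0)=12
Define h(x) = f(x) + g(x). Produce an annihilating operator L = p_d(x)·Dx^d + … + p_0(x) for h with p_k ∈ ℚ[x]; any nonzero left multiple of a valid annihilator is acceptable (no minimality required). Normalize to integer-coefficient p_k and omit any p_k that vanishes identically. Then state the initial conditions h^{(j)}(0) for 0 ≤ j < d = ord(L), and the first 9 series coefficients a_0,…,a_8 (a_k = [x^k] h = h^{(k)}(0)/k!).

f: a_k = 1, 1, 1, 1, 1, 1, 1, 1, 1, …
g: a_k = 0, 12, 0, -32, 0, 128/5, 0, -1024/105, 0, …
Weyl lclm of L_f,L_g ⇒ L₀ (ord ≤ 3).
L = (176 - 256·x + 128·x^2) + (-144 + 400·x - 384·x^2 + 128·x^3)·Dx + (11 - 16·x + 8·x^2)·Dx^2 + (-9 + 25·x - 24·x^2 + 8·x^3)·Dx^3  (order 3).
h: a_k = 1, 13, 1, -31, 1, 133/5, 1, -919/105, 1, …
ICs: h(0) = 1, h′(0) = 13, h′′(0) = 2.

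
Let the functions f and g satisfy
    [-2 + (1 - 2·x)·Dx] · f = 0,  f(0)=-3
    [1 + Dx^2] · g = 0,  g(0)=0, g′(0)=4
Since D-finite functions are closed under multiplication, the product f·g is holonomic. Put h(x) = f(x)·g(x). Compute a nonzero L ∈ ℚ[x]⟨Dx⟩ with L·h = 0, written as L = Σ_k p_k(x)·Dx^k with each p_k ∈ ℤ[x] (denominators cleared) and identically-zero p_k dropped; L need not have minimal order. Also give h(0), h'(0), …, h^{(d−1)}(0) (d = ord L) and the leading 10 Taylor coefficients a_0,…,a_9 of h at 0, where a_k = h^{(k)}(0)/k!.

f: a_k = -3, -6, -12, -24, -48, -96, -192, -384, -768, -1536, …
g: a_k = 0, 4, 0, -2/3, 0, 1/30, 0, -1/1260, 0, 1/90720, …
L₀ := L_f ⊗_s L_g (sym. prod.), ord ≤ 2.
L = (-1 + 2·x) + 4·Dx + (-1 + 2·x)·Dx^2  (order 2).
h: a_k = 0, -12, -24, -46, -92, -1841/10, -1841/5, -309287/420, -309287/210, -12724951/4320, …
ICs: h(0) = 0, h′(0) = -12.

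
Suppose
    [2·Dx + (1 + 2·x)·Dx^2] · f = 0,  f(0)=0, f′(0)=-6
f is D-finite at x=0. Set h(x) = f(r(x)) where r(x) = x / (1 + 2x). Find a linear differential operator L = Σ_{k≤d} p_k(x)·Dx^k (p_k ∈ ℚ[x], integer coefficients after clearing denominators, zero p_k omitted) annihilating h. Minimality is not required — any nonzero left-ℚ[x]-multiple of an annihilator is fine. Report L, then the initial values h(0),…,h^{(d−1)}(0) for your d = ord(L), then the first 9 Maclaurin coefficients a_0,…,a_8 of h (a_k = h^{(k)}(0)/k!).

L = (6 + 16·x)·Dx + (1 + 6·x + 8·x^2)·Dx^2  (order 2).
h: a_k = 0, -6, 18, -56, 180, -2976/5, 2016, -48768/7, 24480, …
ICs: h(0) = 0, h′(0) = -6.

f: a_k = 0, -6, 6, -8, 12, -96/5, 32, -384/7, 96, …
f∘r: x↦r, Dx↦Dx/r' in L_f ⇒ L₀.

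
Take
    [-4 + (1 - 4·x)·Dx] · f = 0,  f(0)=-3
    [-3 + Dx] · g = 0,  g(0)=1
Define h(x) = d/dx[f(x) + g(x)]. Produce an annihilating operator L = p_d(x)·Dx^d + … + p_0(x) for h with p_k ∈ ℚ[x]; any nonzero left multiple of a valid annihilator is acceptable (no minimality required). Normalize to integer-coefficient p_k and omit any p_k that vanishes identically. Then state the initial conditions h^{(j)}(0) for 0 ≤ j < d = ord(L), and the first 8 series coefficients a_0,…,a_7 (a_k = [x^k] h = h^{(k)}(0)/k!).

f: a_k = -3, -12, -48, -192, -768, -3072, -12288, -49152, …
g: a_k = 1, 3, 9/2, 9/2, 27/8, 81/40, 81/80, 243/560, …
L₀ := lclm(L_f,L_g); ord L₀ ≤ 1+1.
h=h₀': d/dx-closure on L₀ ⇒ L.
L = (216 + 288·x) + (-87 - 72·x + 144·x^2)·Dx + (5 - 8·x - 48·x^2)·Dx^2  (order 2).
h: a_k = -9, -87, -1125/2, -6117/2, -122799/8, -2948877/40, -27524877/80, -880803111/560, …
ICs: h(0) = -9, h′(0) = -87.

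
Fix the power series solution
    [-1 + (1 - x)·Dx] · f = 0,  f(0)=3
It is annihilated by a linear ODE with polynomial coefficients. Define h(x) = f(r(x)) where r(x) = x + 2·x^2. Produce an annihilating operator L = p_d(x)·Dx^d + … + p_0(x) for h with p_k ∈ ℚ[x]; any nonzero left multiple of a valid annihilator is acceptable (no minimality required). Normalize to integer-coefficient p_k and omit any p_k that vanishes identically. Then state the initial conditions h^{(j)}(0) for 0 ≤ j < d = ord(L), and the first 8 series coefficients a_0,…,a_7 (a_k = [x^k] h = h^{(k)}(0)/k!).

L = (1 + 4·x) + (-1 + x + 2·x^2)·Dx  (order 1).
h: a_k = 3, 3, 9, 15, 33, 63, 129, 255, …
ICs: h(0) = 3.

f: a_k = 3, 3, 3, 3, 3, 3, 3, 3, …
L₀ from L_f via x↦r, Dx↦r'^{-1}Dx.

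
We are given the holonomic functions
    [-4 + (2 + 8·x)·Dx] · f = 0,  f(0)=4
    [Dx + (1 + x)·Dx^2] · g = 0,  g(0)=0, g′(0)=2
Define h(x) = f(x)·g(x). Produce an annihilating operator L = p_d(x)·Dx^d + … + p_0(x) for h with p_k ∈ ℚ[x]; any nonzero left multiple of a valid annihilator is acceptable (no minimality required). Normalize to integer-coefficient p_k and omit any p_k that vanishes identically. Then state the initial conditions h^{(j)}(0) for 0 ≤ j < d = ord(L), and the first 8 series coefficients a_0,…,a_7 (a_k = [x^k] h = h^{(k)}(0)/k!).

f: a_k = 4, 8, -8, 16, -40, 112, -336, 1056, …
g: a_k = 0, 2, -1, 2/3, -1/2, 2/5, -1/3, 2/7, …
h₀=f·g: eliminate ⇒ L₀, order ≤ 1·2.
L = (10 + 4·x) + (-3 - 12·x)·Dx + (1 + 9·x + 24·x^2 + 16·x^3)·Dx^2  (order 2).
h: a_k = 0, 8, 12, -64/3, 130/3, -1556/15, 4208/15, -86456/105, …
ICs: h(0) = 0, h′(0) = 8.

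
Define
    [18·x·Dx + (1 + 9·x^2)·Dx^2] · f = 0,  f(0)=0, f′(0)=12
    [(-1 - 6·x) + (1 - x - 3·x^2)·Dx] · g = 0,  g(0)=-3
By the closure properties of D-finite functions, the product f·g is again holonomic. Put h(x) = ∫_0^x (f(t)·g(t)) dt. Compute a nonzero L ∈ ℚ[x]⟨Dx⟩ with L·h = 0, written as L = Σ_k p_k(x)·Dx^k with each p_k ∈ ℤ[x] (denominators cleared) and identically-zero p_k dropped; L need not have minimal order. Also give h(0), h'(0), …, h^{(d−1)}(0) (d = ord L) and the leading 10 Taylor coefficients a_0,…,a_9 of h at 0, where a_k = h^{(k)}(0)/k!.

L = (6 + 18·x + 162·x^2)·Dx + (2 - 6·x + 36·x^2 + 162·x^3)·Dx^2 + (-1 + x - 6·x^2 + 9·x^3 + 27·x^4)·Dx^3  (order 3).
h: a_k = 0, 0, -18, -12, -9, -144/5, -696/5, -6336/35, -207/70, -14876/35, …
ICs: h(0) = 0, h′(0) = 0, h′′(0) = -36.

f: a_k = 0, 12, 0, -36, 0, 972/5, 0, -8748/7, 0, 8748, …
g: a_k = -3, -3, -12, -21, -57, -120, -291, -651, -1524, -3477, …
L₀ := L_f ⊗_s L_g (sym. prod.), ord ≤ 2.
∫: right-multiply L₀ by Dx.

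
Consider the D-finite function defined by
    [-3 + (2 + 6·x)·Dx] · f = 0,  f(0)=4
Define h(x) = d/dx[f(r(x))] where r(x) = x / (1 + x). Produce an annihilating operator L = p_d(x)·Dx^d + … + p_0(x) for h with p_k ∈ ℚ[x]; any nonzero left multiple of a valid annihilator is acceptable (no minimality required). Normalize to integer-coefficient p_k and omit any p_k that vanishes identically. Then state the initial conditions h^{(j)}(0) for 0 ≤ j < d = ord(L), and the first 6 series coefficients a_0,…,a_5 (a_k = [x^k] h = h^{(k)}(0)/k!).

f: a_k = 4, 6, -9/2, 27/4, -405/32, 1701/64, …
Change of var in L_f (x↦r) gives L₀.
h=h₀': d/dx-closure on L₀ ⇒ L.
L = (-7 - 16·x) + (-2 - 10·x - 8·x^2)·Dx  (order 1).
h: a_k = 6, -21, 261/4, -1677/8, 45345/64, -318915/128, …
ICs: h(0) = 6.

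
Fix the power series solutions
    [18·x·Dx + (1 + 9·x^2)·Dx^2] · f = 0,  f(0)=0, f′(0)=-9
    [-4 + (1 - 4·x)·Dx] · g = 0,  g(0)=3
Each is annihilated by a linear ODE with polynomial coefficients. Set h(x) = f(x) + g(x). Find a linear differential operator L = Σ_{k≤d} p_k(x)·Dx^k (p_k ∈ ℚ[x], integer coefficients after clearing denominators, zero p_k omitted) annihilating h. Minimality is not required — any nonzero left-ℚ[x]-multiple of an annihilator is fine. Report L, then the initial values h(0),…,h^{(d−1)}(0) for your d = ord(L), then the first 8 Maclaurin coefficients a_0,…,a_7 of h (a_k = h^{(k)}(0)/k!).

f: a_k = 0, -9, 0, 27, 0, -729/5, 0, 6561/7, …
g: a_k = 3, 12, 48, 192, 768, 3072, 12288, 49152, …
Sum ⇒ L₀ = lclm(L_f,L_g) in ℚ(x)⟨Dx⟩.
L = (72 - 1152·x - 1944·x^2)·Dx + (-57 + 72·x - 765·x^2 - 1944·x^3)·Dx^2 + (4 - 7·x - 63·x^3 - 324·x^4)·Dx^3  (order 3).
h: a_k = 3, 3, 48, 219, 768, 14631/5, 12288, 350625/7, …
ICs: h(0) = 3, h′(0) = 3, h′′(0) = 96.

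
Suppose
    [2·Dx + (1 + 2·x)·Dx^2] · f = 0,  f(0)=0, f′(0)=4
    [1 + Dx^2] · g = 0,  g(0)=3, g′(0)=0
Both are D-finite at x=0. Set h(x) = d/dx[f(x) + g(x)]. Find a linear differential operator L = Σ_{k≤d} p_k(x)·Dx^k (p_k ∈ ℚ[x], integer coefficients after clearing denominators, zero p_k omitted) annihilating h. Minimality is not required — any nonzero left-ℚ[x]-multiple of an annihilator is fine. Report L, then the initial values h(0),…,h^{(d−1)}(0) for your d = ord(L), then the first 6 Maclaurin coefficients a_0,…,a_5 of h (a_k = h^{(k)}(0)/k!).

L = (50 + 8·x + 8·x^2) + (9 + 22·x + 12·x^2 + 8·x^3)·Dx + (50 + 8·x + 8·x^2)·Dx^2 + (9 + 22·x + 12·x^2 + 8·x^3)·Dx^3  (order 3).
h: a_k = 4, -11, 16, -63/2, 64, -5121/40, …
ICs: h(0) = 4, h′(0) = -11, h′′(0) = 32.

f: a_k = 0, 4, -4, 16/3, -8, 64/5, …
g: a_k = 3, 0, -3/2, 0, 1/8, 0, …
f+g: L₀ = lclm(L_f,L_g), ord ≤ 2+2.
Derive L from L₀ (diff closure).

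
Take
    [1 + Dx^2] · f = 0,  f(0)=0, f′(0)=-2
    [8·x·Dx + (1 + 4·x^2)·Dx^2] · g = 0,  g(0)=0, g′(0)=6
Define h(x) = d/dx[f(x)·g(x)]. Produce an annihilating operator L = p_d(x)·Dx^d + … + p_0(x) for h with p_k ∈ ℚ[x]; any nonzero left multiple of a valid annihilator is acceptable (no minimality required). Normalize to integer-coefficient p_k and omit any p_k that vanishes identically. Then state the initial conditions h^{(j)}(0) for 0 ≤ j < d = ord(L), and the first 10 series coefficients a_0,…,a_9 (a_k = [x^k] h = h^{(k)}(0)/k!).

f: a_k = 0, -2, 0, 1/3, 0, -1/60, 0, 1/2520, 0, -1/181440, …
g: a_k = 0, 6, 0, -8, 0, 96/5, 0, -384/7, 0, 512/3, …
Sym-product of L_f,L_g gives L₀ (≤ ord 4).
Differentiate: ansatz ord ≤ ord L₀ ⇒ L.
L = (3893 + 34584·x^2 + 286832·x^4 + 57600·x^6 + 768·x^8 - 10240·x^10 + 4096·x^12) + (2192·x + 44864·x^3 + 156160·x^5 + 51200·x^7 + 20480·x^9 + 16384·x^11)·Dx + (3978 + 36208·x^2 + 296160·x^4 + 76288·x^6 + 9728·x^8 - 4096·x^10 + 8192·x^12)·Dx^2 + (2192·x + 44864·x^3 + 156160·x^5 + 51200·x^7 + 20480·x^9 + 16384·x^11)·Dx^3 + (85 + 1624·x^2 + 9328·x^4 + 18688·x^6 + 8960·x^8 + 6144·x^10 + 4096·x^12)·Dx^4  (order 4).
h: a_k = 0, -24, 0, 72, 0, -247, 0, 930, 0, -54423269/15120, …
ICs: h(0) = 0, h′(0) = -24, h′′(0) = 0, h′′′(0) = 432.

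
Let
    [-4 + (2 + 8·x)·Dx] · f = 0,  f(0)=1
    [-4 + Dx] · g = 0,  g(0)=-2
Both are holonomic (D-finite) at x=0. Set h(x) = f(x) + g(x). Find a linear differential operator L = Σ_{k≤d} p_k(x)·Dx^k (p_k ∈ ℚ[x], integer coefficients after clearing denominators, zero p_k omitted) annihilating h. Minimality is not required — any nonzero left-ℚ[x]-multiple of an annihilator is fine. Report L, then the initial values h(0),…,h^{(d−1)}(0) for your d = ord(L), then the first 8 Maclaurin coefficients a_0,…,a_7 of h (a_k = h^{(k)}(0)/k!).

f: a_k = 1, 2, -2, 4, -10, 28, -84, 264, …
g: a_k = -2, -8, -16, -64/3, -64/3, -256/15, -512/45, -2048/315, …
h₀=f+g: left-lcm gives L₀, ord ≤ 2.
L = (24 + 64·x) + (-10 - 64·x - 128·x^2)·Dx + (1 + 12·x + 32·x^2)·Dx^2  (order 2).
h: a_k = -1, -6, -18, -52/3, -94/3, 164/15, -4292/45, 81112/315, …
ICs: h(0) = -1, h′(0) = -6.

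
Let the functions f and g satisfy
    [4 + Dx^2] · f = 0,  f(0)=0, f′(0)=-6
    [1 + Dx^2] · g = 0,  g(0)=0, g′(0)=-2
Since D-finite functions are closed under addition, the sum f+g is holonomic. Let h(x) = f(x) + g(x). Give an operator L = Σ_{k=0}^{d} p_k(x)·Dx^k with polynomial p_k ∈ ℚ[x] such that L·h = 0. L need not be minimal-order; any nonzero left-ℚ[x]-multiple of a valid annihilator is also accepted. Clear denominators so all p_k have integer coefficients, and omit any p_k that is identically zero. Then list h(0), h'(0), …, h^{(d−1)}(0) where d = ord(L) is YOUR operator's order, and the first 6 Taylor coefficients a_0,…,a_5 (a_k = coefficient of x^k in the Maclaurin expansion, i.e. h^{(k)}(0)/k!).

f: a_k = 0, -6, 0, 4, 0, -4/5, …
g: a_k = 0, -2, 0, 1/3, 0, -1/60, …
f+g: L₀ = lclm(L_f,L_g), ord ≤ 2+2.
L = 4 + 5·Dx^2 + Dx^4  (order 4).
h: a_k = 0, -8, 0, 13/3, 0, -49/60, …
ICs: h(0) = 0, h′(0) = -8, h′′(0) = 0, h′′′(0) = 26.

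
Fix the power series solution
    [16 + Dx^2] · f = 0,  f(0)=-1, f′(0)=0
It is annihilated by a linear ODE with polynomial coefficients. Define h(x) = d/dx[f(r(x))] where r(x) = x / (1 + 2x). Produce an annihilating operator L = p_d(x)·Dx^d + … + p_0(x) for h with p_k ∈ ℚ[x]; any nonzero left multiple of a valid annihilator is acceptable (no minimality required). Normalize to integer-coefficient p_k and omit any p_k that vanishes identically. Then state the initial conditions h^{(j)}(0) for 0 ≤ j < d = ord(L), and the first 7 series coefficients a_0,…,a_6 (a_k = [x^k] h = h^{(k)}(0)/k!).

L = (40 + 96·x + 96·x^2) + (12 + 72·x + 144·x^2 + 96·x^3)·Dx + (1 + 8·x + 24·x^2 + 32·x^3 + 16·x^4)·Dx^2  (order 2).
h: a_k = 0, 16, -96, 1024/3, -2560/3, 19712/15, 3584/5, …
ICs: h(0) = 0, h′(0) = 16.

f: a_k = -1, 0, 8, 0, -32/3, 0, 256/45, …
Substitute x→r, Dx→(1/r')Dx; clear ⇒ L₀.
Derive L from L₀ (diff closure).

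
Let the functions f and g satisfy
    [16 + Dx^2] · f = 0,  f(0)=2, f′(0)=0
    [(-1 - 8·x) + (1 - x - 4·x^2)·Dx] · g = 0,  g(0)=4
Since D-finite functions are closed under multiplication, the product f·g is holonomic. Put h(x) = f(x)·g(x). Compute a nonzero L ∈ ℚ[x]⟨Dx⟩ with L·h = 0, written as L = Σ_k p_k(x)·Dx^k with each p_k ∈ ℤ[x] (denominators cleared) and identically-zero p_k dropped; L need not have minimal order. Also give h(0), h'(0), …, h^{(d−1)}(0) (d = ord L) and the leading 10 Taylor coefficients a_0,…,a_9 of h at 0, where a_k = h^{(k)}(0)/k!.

f: a_k = 2, 0, -16, 0, 64/3, 0, -512/45, 0, 1024/315, 0, …
g: a_k = 4, 4, 20, 36, 116, 260, 724, 1764, 4660, 11716, …
h₀=f·g: eliminate ⇒ L₀, order ≤ 2·1.
L = (-8 + 16·x + 64·x^2) + (2 + 16·x)·Dx + (-1 + x + 4·x^2)·Dx^2  (order 2).
h: a_k = 8, 8, -24, 8, -8/3, 88/3, -1208/45, 4072/45, -136/35, 112792/315, …
ICs: h(0) = 8, h′(0) = 8.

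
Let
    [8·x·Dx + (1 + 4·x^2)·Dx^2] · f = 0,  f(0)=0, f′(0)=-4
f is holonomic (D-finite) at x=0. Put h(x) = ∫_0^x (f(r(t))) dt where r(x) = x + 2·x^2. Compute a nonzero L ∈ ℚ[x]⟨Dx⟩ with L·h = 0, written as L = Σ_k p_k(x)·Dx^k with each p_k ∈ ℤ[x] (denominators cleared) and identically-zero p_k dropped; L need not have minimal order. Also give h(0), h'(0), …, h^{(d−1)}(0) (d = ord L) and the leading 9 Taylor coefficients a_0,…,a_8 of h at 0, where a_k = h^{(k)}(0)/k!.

L = (-4 + 8·x + 64·x^2 + 192·x^3 + 192·x^4)·Dx^2 + (1 + 4·x + 4·x^2 + 32·x^3 + 80·x^4 + 64·x^5)·Dx^3  (order 3).
h: a_k = 0, 0, -2, -8/3, 4/3, 32/5, 128/15, -256/21, -416/7, …
ICs: h(0) = 0, h′(0) = 0, h′′(0) = -4.

f: a_k = 0, -4, 0, 16/3, 0, -64/5, 0, 256/7, 0, …
Change of var in L_f (x↦r) gives L₀.
h=∫h₀ ⇒ L = L₀·Dx.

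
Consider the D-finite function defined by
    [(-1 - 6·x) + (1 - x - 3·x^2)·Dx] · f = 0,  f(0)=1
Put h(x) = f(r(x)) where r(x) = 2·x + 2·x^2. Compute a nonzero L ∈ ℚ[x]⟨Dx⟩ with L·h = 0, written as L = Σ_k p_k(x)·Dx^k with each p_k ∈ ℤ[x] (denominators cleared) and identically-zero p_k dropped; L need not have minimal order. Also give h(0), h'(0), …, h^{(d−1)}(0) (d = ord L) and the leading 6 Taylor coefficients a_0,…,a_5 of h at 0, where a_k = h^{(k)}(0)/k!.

f: a_k = 1, 1, 4, 7, 19, 40, …
Substitute x→r, Dx→(1/r')Dx; clear ⇒ L₀.
L = (2 + 28·x + 72·x^2 + 48·x^3) + (-1 + 2·x + 14·x^2 + 24·x^3 + 12·x^4)·Dx  (order 1).
h: a_k = 1, 2, 18, 88, 488, 2664, …
ICs: h(0) = 1.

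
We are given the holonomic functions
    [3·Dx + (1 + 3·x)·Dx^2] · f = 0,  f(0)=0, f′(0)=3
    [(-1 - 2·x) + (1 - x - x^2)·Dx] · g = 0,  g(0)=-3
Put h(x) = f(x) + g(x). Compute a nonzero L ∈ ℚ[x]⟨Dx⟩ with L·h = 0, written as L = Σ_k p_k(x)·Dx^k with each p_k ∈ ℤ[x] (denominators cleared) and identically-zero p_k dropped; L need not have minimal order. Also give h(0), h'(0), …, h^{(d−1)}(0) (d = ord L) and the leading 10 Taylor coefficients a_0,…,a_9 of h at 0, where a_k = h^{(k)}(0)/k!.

f: a_k = 0, 3, -9/2, 9, -81/4, 243/5, -243/2, 2187/7, -6561/8, 2187, …
g: a_k = -3, -3, -6, -9, -15, -24, -39, -63, -102, -165, …
Sum ⇒ L₀ = lclm(L_f,L_g) in ℚ(x)⟨Dx⟩.
L = (-126 - 342·x - 468·x^2 - 180·x^3 - 108·x^4)·Dx + (-156·x - 576·x^2 - 672·x^3 - 378·x^4 - 180·x^5)·Dx^2 + (7 + 35·x + 29·x^2 - 63·x^3 - 99·x^4 - 93·x^5 - 36·x^6)·Dx^3  (order 3).
h: a_k = -3, 0, -21/2, 0, -141/4, 123/5, -321/2, 1746/7, -7377/8, 2022, …
ICs: h(0) = -3, h′(0) = 0, h′′(0) = -21.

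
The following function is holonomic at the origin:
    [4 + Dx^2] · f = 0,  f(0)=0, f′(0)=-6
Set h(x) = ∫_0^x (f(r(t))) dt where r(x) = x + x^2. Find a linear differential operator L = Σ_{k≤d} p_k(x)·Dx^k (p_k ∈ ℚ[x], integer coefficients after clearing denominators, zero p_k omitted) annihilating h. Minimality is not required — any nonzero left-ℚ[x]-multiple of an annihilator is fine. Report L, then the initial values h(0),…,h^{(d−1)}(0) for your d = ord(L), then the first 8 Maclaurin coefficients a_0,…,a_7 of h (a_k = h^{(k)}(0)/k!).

f: a_k = 0, -6, 0, 4, 0, -4/5, 0, 8/105, …
L₀ from L_f via x↦r, Dx↦r'^{-1}Dx.
Integrate: L := L₀·Dx.
L = (4 + 24·x + 48·x^2 + 32·x^3)·Dx - 2·Dx^2 + (1 + 2·x)·Dx^3  (order 3).
h: a_k = 0, 0, -3, -2, 1, 12/5, 28/15, 0, …
ICs: h(0) = 0, h′(0) = 0, h′′(0) = -6.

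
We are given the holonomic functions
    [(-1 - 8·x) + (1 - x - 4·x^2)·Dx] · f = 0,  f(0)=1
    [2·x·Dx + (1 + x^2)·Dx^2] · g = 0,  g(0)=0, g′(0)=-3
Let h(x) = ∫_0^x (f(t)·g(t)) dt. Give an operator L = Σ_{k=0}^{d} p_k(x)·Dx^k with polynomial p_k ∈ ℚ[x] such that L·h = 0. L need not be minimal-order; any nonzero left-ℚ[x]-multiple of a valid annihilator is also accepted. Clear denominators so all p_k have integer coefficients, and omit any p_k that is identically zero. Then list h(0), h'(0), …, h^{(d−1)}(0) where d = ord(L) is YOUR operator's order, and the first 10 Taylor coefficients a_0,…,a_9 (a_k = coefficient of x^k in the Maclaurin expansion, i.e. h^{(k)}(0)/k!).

L = (8 + 2·x + 24·x^2)·Dx + (2 + 14·x + 4·x^2 + 24·x^3)·Dx^2 + (-1 + x + 3·x^2 + x^3 + 4·x^4)·Dx^3  (order 3).
h: a_k = 0, 0, -3/2, -1, -7/2, -26/5, -413/30, -933/35, -452/7, -44204/315, …
ICs: h(0) = 0, h′(0) = 0, h′′(0) = -3.

f: a_k = 1, 1, 5, 9, 29, 65, 181, 441, 1165, 2929, …
g: a_k = 0, -3, 0, 1, 0, -3/5, 0, 3/7, 0, -1/3, …
L₀ := L_f ⊗_s L_g (sym. prod.), ord ≤ 2.
Integrate: L := L₀·Dx.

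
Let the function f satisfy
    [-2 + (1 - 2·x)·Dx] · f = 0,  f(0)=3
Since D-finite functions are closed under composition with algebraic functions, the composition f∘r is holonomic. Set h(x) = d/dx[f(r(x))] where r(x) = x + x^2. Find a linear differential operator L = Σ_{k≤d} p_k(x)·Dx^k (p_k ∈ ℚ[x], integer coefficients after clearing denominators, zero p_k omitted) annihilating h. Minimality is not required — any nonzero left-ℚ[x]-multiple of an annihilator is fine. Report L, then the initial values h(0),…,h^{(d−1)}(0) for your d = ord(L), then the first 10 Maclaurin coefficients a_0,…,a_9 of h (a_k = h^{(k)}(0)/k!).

L = (6 + 12·x + 12·x^2) + (-1 + 6·x^2 + 4·x^3)·Dx  (order 1).
h: a_k = 6, 36, 144, 528, 1800, 5904, 18816, 58752, 180576, 548160, …
ICs: h(0) = 6.

f: a_k = 3, 6, 12, 24, 48, 96, 192, 384, 768, 1536, …
h₀=f(r): pull back L_f along r ⇒ L₀.
Derive L from L₀ (diff closure).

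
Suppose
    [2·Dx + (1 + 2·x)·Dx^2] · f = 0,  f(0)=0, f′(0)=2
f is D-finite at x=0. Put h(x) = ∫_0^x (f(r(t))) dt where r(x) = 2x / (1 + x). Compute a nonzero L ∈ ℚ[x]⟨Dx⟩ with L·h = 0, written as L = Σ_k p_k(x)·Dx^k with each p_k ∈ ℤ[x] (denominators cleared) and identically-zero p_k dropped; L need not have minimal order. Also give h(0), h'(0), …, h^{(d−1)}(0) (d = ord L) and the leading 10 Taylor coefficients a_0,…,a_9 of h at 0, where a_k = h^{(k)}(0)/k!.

L = (6 + 10·x)·Dx^2 + (1 + 6·x + 5·x^2)·Dx^3  (order 3).
h: a_k = 0, 0, 2, -4, 31/3, -156/5, 1562/15, -372, 19531/14, -16276/3, …
ICs: h(0) = 0, h′(0) = 0, h′′(0) = 4.

f: a_k = 0, 2, -2, 8/3, -4, 32/5, -32/3, 128/7, -32, 512/9, …
f∘r: x↦r, Dx↦Dx/r' in L_f ⇒ L₀.
∫: right-multiply L₀ by Dx.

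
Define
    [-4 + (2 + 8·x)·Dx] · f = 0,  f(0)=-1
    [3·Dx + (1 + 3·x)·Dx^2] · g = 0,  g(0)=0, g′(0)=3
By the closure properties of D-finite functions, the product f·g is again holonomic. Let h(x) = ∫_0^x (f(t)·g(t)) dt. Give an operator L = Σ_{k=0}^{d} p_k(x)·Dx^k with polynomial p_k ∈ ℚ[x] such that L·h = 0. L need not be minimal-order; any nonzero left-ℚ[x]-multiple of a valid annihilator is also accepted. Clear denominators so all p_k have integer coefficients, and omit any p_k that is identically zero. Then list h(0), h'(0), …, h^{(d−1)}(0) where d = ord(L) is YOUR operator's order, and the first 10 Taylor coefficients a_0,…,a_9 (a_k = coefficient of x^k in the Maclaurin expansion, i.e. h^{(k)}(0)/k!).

f: a_k = -1, -2, 2, -4, 10, -28, 84, -264, 858, -2860, …
g: a_k = 0, 3, -9/2, 9, -81/4, 243/5, -243/2, 2187/7, -6561/8, 2187, …
L₀ := L_f ⊗_s L_g (sym. prod.), ord ≤ 2.
∫: right-multiply L₀ by Dx.
L = (6 + 12·x)·Dx + (-1 - 4·x)·Dx^2 + (1 + 11·x + 40·x^2 + 48·x^3)·Dx^3  (order 3).
h: a_k = 0, 0, -3/2, -1/2, 3/2, -15/4, 193/20, -906/35, 20187/280, -58073/280, …
ICs: h(0) = 0, h′(0) = 0, h′′(0) = -3.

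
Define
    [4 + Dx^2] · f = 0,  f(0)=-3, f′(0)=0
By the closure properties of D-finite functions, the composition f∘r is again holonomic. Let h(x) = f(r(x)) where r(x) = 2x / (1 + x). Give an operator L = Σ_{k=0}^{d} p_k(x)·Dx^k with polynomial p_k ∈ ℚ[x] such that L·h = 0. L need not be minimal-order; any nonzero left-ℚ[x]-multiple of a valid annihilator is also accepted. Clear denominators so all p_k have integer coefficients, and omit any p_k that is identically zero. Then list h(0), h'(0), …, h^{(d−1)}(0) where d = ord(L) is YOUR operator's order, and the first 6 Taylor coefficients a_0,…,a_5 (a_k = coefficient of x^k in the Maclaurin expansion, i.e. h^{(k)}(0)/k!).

f: a_k = -3, 0, 6, 0, -2, 0, …
h₀=f(r): pull back L_f along r ⇒ L₀.
L = 16 + (2 + 6·x + 6·x^2 + 2·x^3)·Dx + (1 + 4·x + 6·x^2 + 4·x^3 + x^4)·Dx^2  (order 2).
h: a_k = -3, 0, 24, -48, 40, 32, …
ICs: h(0) = -3, h′(0) = 0.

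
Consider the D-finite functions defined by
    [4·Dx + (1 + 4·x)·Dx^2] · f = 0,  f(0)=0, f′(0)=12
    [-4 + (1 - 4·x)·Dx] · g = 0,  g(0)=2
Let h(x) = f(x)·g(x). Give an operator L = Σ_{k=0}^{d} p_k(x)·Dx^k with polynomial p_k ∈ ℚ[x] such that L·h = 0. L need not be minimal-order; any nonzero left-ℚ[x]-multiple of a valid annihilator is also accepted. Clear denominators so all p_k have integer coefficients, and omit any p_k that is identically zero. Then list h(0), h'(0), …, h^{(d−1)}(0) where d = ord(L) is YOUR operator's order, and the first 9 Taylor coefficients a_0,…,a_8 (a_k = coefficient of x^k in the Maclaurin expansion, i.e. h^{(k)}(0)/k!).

f: a_k = 0, 12, -24, 64, -192, 3072/5, -2048, 49152/7, -24576, …
g: a_k = 2, 8, 32, 128, 512, 2048, 8192, 32768, 131072, …
f·g: L₀ = L_f ⊗_s L_g, ord ≤ 2·1.
L = 16 + (4 + 48·x)·Dx + (-1 + 16·x^2)·Dx^2  (order 2).
h: a_k = 0, 24, 48, 320, 896, 24064/5, 75776/5, 2613248/35, 8732672/35, …
ICs: h(0) = 0, h′(0) = 24.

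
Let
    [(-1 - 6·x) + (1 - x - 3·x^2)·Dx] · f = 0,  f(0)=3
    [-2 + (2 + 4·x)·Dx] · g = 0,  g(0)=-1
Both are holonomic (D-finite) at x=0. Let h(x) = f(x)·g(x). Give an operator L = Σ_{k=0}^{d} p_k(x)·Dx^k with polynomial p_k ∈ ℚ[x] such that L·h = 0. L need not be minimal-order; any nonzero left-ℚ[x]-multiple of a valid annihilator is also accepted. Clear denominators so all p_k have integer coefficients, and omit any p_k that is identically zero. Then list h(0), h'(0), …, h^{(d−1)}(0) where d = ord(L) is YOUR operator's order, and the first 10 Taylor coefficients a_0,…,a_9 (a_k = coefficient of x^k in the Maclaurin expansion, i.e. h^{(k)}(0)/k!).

L = (2 + 7·x + 9·x^2) + (-1 - x + 5·x^2 + 6·x^3)·Dx  (order 1).
h: a_k = -3, -6, -27/2, -33, -573/8, -693/4, -6147/16, -7281/8, -262737/128, -307185/64, …
ICs: h(0) = -3.

f: a_k = 3, 3, 12, 21, 57, 120, 291, 651, 1524, 3477, …
g: a_k = -1, -1, 1/2, -1/2, 5/8, -7/8, 21/16, -33/16, 429/128, -715/128, …
Sym-product of L_f,L_g gives L₀ (≤ ord 1).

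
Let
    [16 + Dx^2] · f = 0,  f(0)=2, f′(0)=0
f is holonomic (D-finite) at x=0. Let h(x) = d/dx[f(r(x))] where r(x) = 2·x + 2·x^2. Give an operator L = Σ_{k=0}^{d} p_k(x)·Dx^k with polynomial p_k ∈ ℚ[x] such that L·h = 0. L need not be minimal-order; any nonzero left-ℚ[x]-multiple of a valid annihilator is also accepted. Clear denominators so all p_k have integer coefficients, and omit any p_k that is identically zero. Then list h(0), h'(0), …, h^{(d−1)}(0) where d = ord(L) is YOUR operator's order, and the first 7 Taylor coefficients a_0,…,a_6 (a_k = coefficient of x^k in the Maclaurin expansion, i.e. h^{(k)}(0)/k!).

L = (76 + 512·x + 1536·x^2 + 2048·x^3 + 1024·x^4) + (-6 - 12·x)·Dx + (1 + 4·x + 4·x^2)·Dx^2  (order 2).
h: a_k = 0, -128, -384, 3328/3, 20480/3, 118784/15, -315392/15, …
ICs: h(0) = 0, h′(0) = -128.

f: a_k = 2, 0, -16, 0, 64/3, 0, -512/45, …
h₀=f(r): pull back L_f along r ⇒ L₀.
h=h₀': d/dx-closure on L₀ ⇒ L.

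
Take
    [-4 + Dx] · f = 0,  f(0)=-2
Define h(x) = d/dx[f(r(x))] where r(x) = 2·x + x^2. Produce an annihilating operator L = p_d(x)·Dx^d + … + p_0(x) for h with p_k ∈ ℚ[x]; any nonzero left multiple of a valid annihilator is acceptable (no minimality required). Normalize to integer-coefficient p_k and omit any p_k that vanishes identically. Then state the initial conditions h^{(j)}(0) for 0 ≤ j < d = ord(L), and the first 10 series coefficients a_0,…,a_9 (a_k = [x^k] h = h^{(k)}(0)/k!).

L = (9 + 16·x + 8·x^2) + (-1 - x)·Dx  (order 1).
h: a_k = -16, -144, -704, -7360/3, -6784, -236416/15, -1434112/45, -6030848/105, -5913088/63, -399356416/2835, …
ICs: h(0) = -16.

f: a_k = -2, -8, -16, -64/3, -64/3, -256/15, -512/45, -2048/315, -1024/315, -4096/2835, …
Change of var in L_f (x↦r) gives L₀.
Derive L from L₀ (diff closure).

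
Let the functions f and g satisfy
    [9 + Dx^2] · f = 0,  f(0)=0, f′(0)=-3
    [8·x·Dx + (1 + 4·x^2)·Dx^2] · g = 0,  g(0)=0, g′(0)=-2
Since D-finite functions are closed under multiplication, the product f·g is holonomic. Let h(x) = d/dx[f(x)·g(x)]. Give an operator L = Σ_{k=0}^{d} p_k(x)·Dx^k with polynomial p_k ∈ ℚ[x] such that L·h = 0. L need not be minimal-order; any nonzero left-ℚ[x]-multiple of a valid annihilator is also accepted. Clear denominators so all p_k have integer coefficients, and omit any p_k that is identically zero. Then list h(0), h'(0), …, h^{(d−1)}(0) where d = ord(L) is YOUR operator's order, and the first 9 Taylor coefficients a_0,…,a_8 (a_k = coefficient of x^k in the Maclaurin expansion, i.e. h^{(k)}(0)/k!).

L = (134325 + 1685016·x^2 + 9665136·x^4 + 17604864·x^6 + 22954752·x^8 + 28366848·x^10 + 26873856·x^12) + (77328·x + 1187136·x^3 + 5460480·x^5 + 10782720·x^7 + 14929920·x^9 + 11943936·x^11)·Dx + (17850 + 242160·x^2 + 1468896·x^4 + 3414528·x^6 + 5764608·x^8 + 7630848·x^10 + 5971968·x^12)·Dx^2 + (8592·x + 131904·x^3 + 606720·x^5 + 1198080·x^7 + 1658880·x^9 + 1327104·x^11)·Dx^3 + (325 + 6104·x^2 + 43888·x^4 + 162048·x^6 + 357120·x^8 + 497664·x^10 + 331776·x^12)·Dx^4  (order 4).
h: a_k = 0, 12, 0, -68, 0, 423/2, 0, -3597/5, 0, …
ICs: h(0) = 0, h′(0) = 12, h′′(0) = 0, h′′′(0) = -408.

f: a_k = 0, -3, 0, 9/2, 0, -81/40, 0, 243/560, 0, …
g: a_k = 0, -2, 0, 8/3, 0, -32/5, 0, 128/7, 0, …
Sym-product of L_f,L_g gives L₀ (≤ ord 4).
Derive L from L₀ (diff closure).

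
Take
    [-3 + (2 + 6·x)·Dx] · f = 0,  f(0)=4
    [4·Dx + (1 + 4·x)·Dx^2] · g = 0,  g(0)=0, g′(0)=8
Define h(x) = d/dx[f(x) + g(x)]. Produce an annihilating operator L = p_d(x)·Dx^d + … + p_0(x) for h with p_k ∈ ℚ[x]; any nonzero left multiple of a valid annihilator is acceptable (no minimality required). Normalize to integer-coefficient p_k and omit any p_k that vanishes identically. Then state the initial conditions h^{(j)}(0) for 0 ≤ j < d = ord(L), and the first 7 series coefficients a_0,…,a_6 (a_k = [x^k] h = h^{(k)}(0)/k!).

f: a_k = 4, 6, -9/2, 27/4, -405/32, 1701/64, -15309/256, …
g: a_k = 0, 8, -16, 128/3, -128, 2048/5, -4096/3, …
Weyl lclm of L_f,L_g ⇒ L₀ (ord ≤ 3).
h=h₀': d/dx-closure on L₀ ⇒ L.
L = (84 + 144·x) + (101 + 552·x + 720·x^2)·Dx + (10 + 94·x + 288·x^2 + 288·x^3)·Dx^2  (order 2).
h: a_k = 14, -41, 593/4, -4501/8, 139577/64, -1094503/128, 17282413/512, …
ICs: h(0) = 14, h′(0) = -41.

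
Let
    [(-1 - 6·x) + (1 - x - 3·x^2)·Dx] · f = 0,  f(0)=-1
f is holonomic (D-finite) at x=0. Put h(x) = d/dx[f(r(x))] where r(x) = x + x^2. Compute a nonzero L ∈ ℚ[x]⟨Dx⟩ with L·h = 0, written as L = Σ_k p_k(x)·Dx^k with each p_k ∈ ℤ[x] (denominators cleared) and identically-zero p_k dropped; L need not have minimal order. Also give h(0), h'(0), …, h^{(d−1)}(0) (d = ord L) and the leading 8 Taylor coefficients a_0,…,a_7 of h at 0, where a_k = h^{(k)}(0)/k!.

f: a_k = -1, -1, -4, -7, -19, -40, -97, -217, …
f∘r: x↦r, Dx↦Dx/r' in L_f ⇒ L₀.
h₀' ⇒ L via d/dx closure of L₀.
L = (10 + 60·x + 168·x^2 + 396·x^3 + 648·x^4 + 540·x^5 + 180·x^6) + (-1 - 7·x - 6·x^2 + 44·x^3 + 135·x^4 + 180·x^5 + 126·x^6 + 36·x^7)·Dx  (order 1).
h: a_k = -1, -10, -45, -176, -685, -2508, -8925, -31208, …
ICs: h(0) = -1.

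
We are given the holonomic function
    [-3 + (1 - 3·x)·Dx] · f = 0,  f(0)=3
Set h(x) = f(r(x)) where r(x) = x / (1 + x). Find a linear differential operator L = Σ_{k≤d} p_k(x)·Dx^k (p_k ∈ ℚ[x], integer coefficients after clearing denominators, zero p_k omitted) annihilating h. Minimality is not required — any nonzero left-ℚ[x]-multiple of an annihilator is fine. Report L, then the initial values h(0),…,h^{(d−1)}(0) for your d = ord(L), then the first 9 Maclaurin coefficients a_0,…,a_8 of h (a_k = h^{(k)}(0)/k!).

f: a_k = 3, 9, 27, 81, 243, 729, 2187, 6561, 19683, …
h₀=f(r): pull back L_f along r ⇒ L₀.
L = 3 + (-1 + x + 2·x^2)·Dx  (order 1).
h: a_k = 3, 9, 18, 36, 72, 144, 288, 576, 1152, …
ICs: h(0) = 3.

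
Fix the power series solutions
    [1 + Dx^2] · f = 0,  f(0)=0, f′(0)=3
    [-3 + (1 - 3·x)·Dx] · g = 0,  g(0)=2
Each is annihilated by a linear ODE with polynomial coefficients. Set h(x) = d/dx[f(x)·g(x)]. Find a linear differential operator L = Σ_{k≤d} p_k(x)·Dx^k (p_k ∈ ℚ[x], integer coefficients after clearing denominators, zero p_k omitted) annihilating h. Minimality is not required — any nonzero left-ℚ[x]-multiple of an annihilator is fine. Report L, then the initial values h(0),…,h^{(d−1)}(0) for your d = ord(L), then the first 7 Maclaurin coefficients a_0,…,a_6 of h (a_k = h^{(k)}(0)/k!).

f: a_k = 0, 3, 0, -1/2, 0, 1/40, 0, …
g: a_k = 2, 6, 18, 54, 162, 486, 1458, …
L₀ := L_f ⊗_s L_g (sym. prod.), ord ≤ 2.
Differentiate: ansatz ord ≤ ord L₀ ⇒ L.
L = (-17 - 6·x + 9·x^2) + (-6 + 18·x)·Dx + (1 - 6·x + 9·x^2)·Dx^2  (order 2).
h: a_k = 6, 36, 159, 636, 9541/4, 85869/10, 3606497/120, …
ICs: h(0) = 6, h′(0) = 36.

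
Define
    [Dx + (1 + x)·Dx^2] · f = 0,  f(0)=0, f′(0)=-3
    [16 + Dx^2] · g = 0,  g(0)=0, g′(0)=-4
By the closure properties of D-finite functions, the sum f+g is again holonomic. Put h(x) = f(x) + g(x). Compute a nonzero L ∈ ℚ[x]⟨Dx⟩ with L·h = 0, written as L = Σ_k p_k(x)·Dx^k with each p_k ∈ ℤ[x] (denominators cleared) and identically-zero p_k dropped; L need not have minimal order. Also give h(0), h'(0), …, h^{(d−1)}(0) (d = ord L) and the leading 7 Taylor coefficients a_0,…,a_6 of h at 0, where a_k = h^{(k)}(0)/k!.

f: a_k = 0, -3, 3/2, -1, 3/4, -3/5, 1/2, …
g: a_k = 0, -4, 0, 32/3, 0, -128/15, 0, …
h₀=f+g: left-lcm gives L₀, ord ≤ 4.
L = (176 + 256·x + 128·x^2)·Dx + (144 + 400·x + 384·x^2 + 128·x^3)·Dx^2 + (11 + 16·x + 8·x^2)·Dx^3 + (9 + 25·x + 24·x^2 + 8·x^3)·Dx^4  (order 4).
h: a_k = 0, -7, 3/2, 29/3, 3/4, -137/15, 1/2, …
ICs: h(0) = 0, h′(0) = -7, h′′(0) = 3, h′′′(0) = 58.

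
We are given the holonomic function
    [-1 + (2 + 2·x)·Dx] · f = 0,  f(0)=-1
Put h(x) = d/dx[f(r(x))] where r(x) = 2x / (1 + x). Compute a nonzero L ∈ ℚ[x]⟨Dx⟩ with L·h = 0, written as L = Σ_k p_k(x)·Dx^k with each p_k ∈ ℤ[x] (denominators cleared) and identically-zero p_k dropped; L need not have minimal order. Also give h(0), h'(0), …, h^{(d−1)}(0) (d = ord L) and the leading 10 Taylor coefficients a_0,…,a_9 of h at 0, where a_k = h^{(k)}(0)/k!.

L = (-3 - 6·x) + (-1 - 4·x - 3·x^2)·Dx  (order 1).
h: a_k = -1, 3, -15/2, 37/2, -375/8, 981/8, -5271/16, 14445/16, -321291/128, 902785/128, …
ICs: h(0) = -1.

f: a_k = -1, -1/2, 1/8, -1/16, 5/128, -7/256, 21/1024, -33/2048, 429/32768, -715/65536, …
L₀ from L_f via x↦r, Dx↦r'^{-1}Dx.
Differentiate: ansatz ord ≤ ord L₀ ⇒ L.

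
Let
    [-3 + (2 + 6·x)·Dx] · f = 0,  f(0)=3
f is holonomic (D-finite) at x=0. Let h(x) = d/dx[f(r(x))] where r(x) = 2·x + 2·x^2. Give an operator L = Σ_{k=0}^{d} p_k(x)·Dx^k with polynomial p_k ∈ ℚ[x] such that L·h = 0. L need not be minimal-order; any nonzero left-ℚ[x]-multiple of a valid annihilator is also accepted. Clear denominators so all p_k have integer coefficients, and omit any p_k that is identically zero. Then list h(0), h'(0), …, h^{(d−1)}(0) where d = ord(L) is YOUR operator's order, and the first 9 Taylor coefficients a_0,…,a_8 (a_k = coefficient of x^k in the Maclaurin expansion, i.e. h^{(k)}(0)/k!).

L = -1 + (-1 - 8·x - 18·x^2 - 12·x^3)·Dx  (order 1).
h: a_k = 9, -9, 81/2, -351/2, 6075/8, -26487/8, 233037/16, -1033479/16, 36918747/128, …
ICs: h(0) = 9.

f: a_k = 3, 9/2, -27/8, 81/16, -1215/128, 5103/256, -45927/1024, 216513/2048, -8444007/32768, …
h₀=f(r): pull back L_f along r ⇒ L₀.
h=h₀': d/dx-closure on L₀ ⇒ L.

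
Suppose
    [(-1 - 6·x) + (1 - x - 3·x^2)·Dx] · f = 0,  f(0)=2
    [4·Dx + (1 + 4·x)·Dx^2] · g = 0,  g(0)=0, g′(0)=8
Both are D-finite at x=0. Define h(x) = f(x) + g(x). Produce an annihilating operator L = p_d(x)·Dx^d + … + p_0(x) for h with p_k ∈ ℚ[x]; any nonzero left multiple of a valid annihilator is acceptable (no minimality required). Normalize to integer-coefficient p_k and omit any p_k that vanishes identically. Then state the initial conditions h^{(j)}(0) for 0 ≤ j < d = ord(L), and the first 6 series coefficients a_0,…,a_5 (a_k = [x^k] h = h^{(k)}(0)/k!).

f: a_k = 2, 2, 8, 14, 38, 80, …
g: a_k = 0, 8, -16, 128/3, -128, 2048/5, …
f+g: L₀ = lclm(L_f,L_g), ord ≤ 1+2.
L = (212 + 1072·x + 3144·x^2 + 2160·x^3 + 2592·x^4)·Dx + (5 + 248·x + 1922·x^2 + 4308·x^3 + 4464·x^4 + 4320·x^5)·Dx^2 + (-6 - 53·x - 108·x^2 + 110·x^3 + 519·x^4 + 1044·x^5 + 864·x^6)·Dx^3  (order 3).
h: a_k = 2, 10, -8, 170/3, -90, 2448/5, …
ICs: h(0) = 2, h′(0) = 10, h′′(0) = -16.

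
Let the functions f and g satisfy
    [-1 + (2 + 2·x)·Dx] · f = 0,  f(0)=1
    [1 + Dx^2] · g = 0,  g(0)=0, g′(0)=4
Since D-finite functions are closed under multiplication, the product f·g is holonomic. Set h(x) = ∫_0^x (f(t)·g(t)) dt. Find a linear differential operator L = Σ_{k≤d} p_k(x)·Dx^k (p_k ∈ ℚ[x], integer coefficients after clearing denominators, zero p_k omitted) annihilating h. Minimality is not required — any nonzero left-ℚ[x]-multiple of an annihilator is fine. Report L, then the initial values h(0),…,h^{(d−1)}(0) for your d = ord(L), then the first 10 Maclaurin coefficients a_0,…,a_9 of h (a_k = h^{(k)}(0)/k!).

f: a_k = 1, 1/2, -1/8, 1/16, -5/128, 7/256, -21/1024, 33/2048, -429/32768, 715/65536, …
g: a_k = 0, 4, 0, -2/3, 0, 1/30, 0, -1/1260, 0, 1/90720, …
Sym-product of L_f,L_g gives L₀ (≤ ord 2).
h=∫h₀ ⇒ L = L₀·Dx.
L = (7 + 8·x + 4·x^2)·Dx + (-4 - 4·x)·Dx^2 + (4 + 8·x + 4·x^2)·Dx^3  (order 3).
h: a_k = 0, 0, 2, 2/3, -7/24, -1/60, -19/2880, 27/2240, -983/129024, 7727/1451520, …
ICs: h(0) = 0, h′(0) = 0, h′′(0) = 4.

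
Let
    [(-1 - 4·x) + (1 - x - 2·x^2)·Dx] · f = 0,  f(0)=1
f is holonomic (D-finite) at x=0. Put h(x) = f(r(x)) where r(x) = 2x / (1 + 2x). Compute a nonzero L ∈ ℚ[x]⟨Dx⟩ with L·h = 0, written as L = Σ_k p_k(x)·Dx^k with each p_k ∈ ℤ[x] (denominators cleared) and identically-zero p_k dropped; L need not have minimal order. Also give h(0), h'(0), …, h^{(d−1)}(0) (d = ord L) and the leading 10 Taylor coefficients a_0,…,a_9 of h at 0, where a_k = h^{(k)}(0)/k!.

L = (2 + 20·x) + (-1 - 4·x + 4·x^2 + 16·x^3)·Dx  (order 1).
h: a_k = 1, 2, 8, 0, 64, -128, 768, -2560, 11264, -43008, …
ICs: h(0) = 1.

f: a_k = 1, 1, 3, 5, 11, 21, 43, 85, 171, 341, …
h₀=f(r): pull back L_f along r ⇒ L₀.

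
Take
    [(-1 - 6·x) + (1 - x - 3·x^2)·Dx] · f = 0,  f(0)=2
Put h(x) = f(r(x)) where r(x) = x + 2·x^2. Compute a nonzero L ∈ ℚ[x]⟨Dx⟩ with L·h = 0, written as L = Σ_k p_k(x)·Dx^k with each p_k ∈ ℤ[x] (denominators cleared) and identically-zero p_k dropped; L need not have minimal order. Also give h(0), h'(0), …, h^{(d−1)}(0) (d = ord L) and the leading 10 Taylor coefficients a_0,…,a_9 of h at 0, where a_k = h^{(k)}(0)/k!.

L = (1 + 10·x + 36·x^2 + 48·x^3) + (-1 + x + 5·x^2 + 12·x^3 + 12·x^4)·Dx  (order 1).
h: a_k = 2, 2, 12, 46, 154, 552, 2018, 7178, 25740, 92470, …
ICs: h(0) = 2.

f: a_k = 2, 2, 8, 14, 38, 80, 194, 434, 1016, 2318, …
Substitute x→r, Dx→(1/r')Dx; clear ⇒ L₀.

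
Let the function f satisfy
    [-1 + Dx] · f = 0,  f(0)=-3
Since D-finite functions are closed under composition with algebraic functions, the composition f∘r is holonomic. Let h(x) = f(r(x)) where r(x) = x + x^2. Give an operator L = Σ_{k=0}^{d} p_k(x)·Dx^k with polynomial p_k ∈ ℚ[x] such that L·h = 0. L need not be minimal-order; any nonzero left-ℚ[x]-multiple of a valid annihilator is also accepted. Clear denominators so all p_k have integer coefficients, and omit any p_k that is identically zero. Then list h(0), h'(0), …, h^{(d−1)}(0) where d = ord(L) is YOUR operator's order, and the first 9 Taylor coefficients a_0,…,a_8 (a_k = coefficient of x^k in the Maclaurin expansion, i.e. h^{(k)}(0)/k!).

L = (-1 - 2·x) + Dx  (order 1).
h: a_k = -3, -3, -9/2, -7/2, -25/8, -81/40, -331/240, -1303/1680, -1979/4480, …
ICs: h(0) = -3.

f: a_k = -3, -3, -3/2, -1/2, -1/8, -1/40, -1/240, -1/1680, -1/13440, …
h₀=f(r): pull back L_f along r ⇒ L₀.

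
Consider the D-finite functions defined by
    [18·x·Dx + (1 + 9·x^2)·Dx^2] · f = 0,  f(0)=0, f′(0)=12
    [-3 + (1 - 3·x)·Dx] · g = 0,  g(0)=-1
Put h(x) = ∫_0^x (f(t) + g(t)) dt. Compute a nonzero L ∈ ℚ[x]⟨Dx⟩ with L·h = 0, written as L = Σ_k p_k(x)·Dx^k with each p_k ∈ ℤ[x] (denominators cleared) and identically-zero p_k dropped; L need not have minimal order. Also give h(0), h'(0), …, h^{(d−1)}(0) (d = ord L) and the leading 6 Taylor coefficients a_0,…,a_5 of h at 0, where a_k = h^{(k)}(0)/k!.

L = (18 - 216·x - 486·x^2)·Dx^2 + (-12 + 18·x - 108·x^2 - 486·x^3)·Dx^3 + (1 - 81·x^4)·Dx^4  (order 4).
h: a_k = 0, -1, 9/2, -3, -63/4, -81/5, …
ICs: h(0) = 0, h′(0) = -1, h′′(0) = 9, h′′′(0) = -18.

f: a_k = 0, 12, 0, -36, 0, 972/5, …
g: a_k = -1, -3, -9, -27, -81, -243, …
Sum ⇒ L₀ = lclm(L_f,L_g) in ℚ(x)⟨Dx⟩.
∫: right-multiply L₀ by Dx.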